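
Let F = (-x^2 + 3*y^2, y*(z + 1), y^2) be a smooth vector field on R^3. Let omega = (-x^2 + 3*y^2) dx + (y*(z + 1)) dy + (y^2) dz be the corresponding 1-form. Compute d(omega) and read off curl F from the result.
d(omega) = (y) dy ∧ dz + (0) dz ∧ dx + (-6*y) dx ∧ dy; curl F = (y, 0, -6*y)

d omega = sum_{i<j} (∂f_j/∂x_i - ∂f_i/∂x_j) dx_i ∧ dx_j. Under the identification (dy ∧ dz, dz ∧ dx, dx ∧ dy) ↔ (e_x, e_y, e_z), the coefficients are exactly the components of curl F. Compute:
  ∂R/∂y - ∂Q/∂z = (2*y) - (y) = y
  ∂P/∂z - ∂R/∂x = (0) - (0) = 0
  ∂Q/∂x - ∂P/∂y = (0) - (6*y) = -6*y.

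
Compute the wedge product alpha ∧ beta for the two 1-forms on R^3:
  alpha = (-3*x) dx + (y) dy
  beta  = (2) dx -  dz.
alpha ∧ beta = (3*x) dx ∧ dz + (-2*y) dx ∧ dy + (-y) dy ∧ dz

Distribute the wedge, using dx_i ∧ dx_j = -dx_j ∧ dx_i and dx_i ∧ dx_i = 0. For each pair (i, j) with i < j, the coefficient of dx_i ∧ dx_j in alpha ∧ beta is (alpha_i * beta_j - alpha_j * beta_i). Collecting: alpha ∧ beta = (3*x) dx ∧ dz + (-2*y) dx ∧ dy + (-y) dy ∧ dz.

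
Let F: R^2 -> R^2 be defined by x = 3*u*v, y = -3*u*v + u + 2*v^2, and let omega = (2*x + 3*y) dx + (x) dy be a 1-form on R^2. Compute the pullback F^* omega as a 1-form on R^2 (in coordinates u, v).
F^* omega = (6*v*(-3*u*v + 2*u + 3*v^2)) du + (3*u*(-6*u*v + 3*u + 10*v^2)) dv

Using F^*(f dg) = (f ∘ F) d(g ∘ F), substitute each coordinate x_i by F_i(u, v) in f_i, and replace dx_i by d F_i = (∂F_i/∂u) du + (∂F_i/∂v) dv.
  For the x component: f_1(F) = -3*u*v + 3*u + 6*v^2; d F_1 = (3*v) du + (3*u) dv
  For the y component: f_2(F) = 3*u*v; d F_2 = (1 - 3*v) du + (-3*u + 4*v) dv
Combining and collecting du, dv coefficients:
  coeff of du: 6*v*(-3*u*v + 2*u + 3*v^2)
  coeff of dv: 3*u*(-6*u*v + 3*u + 10*v^2)
F^* omega = (6*v*(-3*u*v + 2*u + 3*v^2)) du + (3*u*(-6*u*v + 3*u + 10*v^2)) dv.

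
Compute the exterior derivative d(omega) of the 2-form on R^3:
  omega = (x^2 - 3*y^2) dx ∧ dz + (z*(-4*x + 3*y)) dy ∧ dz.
d(omega) = (6*y - 4*z) dx ∧ dy ∧ dz

For a 2-form omega = sum_{i<j} g_{ij} dx_i ∧ dx_j, the exterior derivative is
  d(omega) = sum_{i<j} d(g_{ij}) ∧ dx_i ∧ dx_j = sum_{i<j, k} (∂g_{ij}/∂x_k) dx_k ∧ dx_i ∧ dx_j.
Expand each term, using dx_k ∧ dx_i ∧ dx_j = sgn(permutation) dx_{(a)} ∧ dx_{(b)} ∧ dx_{(c)} with (a < b < c) sorted:
  d(x^2 - 3*y^2) includes (∂/∂y)(x^2 - 3*y^2) dy = (-6*y) dy, which multiplied by dx ∧ dz gives (6*y) dx ∧ dy ∧ dz
  d(z*(-4*x + 3*y)) includes (∂/∂x)(z*(-4*x + 3*y)) dx = (-4*z) dx, which multiplied by dy ∧ dz gives (-4*z) dx ∧ dy ∧ dz
Collecting like 3-forms: d(omega) = (6*y - 4*z) dx ∧ dy ∧ dz.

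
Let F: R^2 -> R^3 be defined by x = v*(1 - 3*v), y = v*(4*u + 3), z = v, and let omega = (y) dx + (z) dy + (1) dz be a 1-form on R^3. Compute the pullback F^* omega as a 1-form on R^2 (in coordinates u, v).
F^* omega = (4*v^2) du + (-24*u*v^2 + 8*u*v - 18*v^2 + 6*v + 1) dv

Using F^*(f dg) = (f ∘ F) d(g ∘ F), substitute each coordinate x_i by F_i(u, v) in f_i, and replace dx_i by d F_i = (∂F_i/∂u) du + (∂F_i/∂v) dv.
  For the x component: f_1(F) = v*(4*u + 3); d F_1 = (0) du + (1 - 6*v) dv
  For the y component: f_2(F) = v; d F_2 = (4*v) du + (4*u + 3) dv
  For the z component: f_3(F) = 1; d F_3 = (0) du + (1) dv
Combining and collecting du, dv coefficients:
  coeff of du: 4*v^2
  coeff of dv: -24*u*v^2 + 8*u*v - 18*v^2 + 6*v + 1
F^* omega = (4*v^2) du + (-24*u*v^2 + 8*u*v - 18*v^2 + 6*v + 1) dv.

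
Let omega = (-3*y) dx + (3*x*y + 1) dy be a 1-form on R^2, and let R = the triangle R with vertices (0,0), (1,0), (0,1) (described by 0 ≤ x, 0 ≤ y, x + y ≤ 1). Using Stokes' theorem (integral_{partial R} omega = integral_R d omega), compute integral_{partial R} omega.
integral_(partial R) omega = 2

Stokes: integral_partial_R omega = integral_R d omega with d omega = (∂Q/∂x - ∂P/∂y) dx ∧ dy.
  ∂Q/∂x = 3*y
  ∂P/∂y = -3
  integrand = ∂Q/∂x - ∂P/∂y = 3*y + 3.
Integrating over R: integral_0^1 integral_0^{1-x} (3*y + 3) dy dx = 2.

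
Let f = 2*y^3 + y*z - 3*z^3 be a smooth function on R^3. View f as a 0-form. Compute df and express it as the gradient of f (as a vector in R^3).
df = (0) dx + (6*y^2 + z) dy + (y - 9*z^2) dz; grad f = (0, 6*y^2 + z, y - 9*z^2)

For a 0-form f, d f = (∂f/∂x) dx + (∂f/∂y) dy + (∂f/∂z) dz. The components of the vector representation are exactly the entries of grad f in Cartesian coordinates:
  ∂f/∂x = 0
  ∂f/∂y = 6*y^2 + z
  ∂f/∂z = y - 9*z^2.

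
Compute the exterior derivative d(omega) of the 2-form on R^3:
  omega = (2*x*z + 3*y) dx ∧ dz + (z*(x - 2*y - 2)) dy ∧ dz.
d(omega) = (z - 3) dx ∧ dy ∧ dz

For a 2-form omega = sum_{i<j} g_{ij} dx_i ∧ dx_j, the exterior derivative is
  d(omega) = sum_{i<j} d(g_{ij}) ∧ dx_i ∧ dx_j = sum_{i<j, k} (∂g_{ij}/∂x_k) dx_k ∧ dx_i ∧ dx_j.
Expand each term, using dx_k ∧ dx_i ∧ dx_j = sgn(permutation) dx_{(a)} ∧ dx_{(b)} ∧ dx_{(c)} with (a < b < c) sorted:
  d(2*x*z + 3*y) includes (∂/∂y)(2*x*z + 3*y) dy = (3) dy, which multiplied by dx ∧ dz gives (-3) dx ∧ dy ∧ dz
  d(z*(x - 2*y - 2)) includes (∂/∂x)(z*(x - 2*y - 2)) dx = (z) dx, which multiplied by dy ∧ dz gives (z) dx ∧ dy ∧ dz
Collecting like 3-forms: d(omega) = (z - 3) dx ∧ dy ∧ dz.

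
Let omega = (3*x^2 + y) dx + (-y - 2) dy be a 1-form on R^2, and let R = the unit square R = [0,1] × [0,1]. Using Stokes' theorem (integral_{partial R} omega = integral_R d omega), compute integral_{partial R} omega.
integral_(partial R) omega = -1

Stokes: integral_partial_R omega = integral_R d omega with d omega = (∂Q/∂x - ∂P/∂y) dx ∧ dy.
  ∂Q/∂x = 0
  ∂P/∂y = 1
  integrand = ∂Q/∂x - ∂P/∂y = -1.
Integrating over R: integral_0^1 integral_0^1 (-1) dx dy = -1.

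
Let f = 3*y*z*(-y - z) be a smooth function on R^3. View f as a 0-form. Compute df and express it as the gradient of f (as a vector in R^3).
df = (0) dx + (3*z*(-2*y - z)) dy + (3*y*(-y - 2*z)) dz; grad f = (0, 3*z*(-2*y - z), 3*y*(-y - 2*z))

For a 0-form f, d f = (∂f/∂x) dx + (∂f/∂y) dy + (∂f/∂z) dz. The components of the vector representation are exactly the entries of grad f in Cartesian coordinates:
  ∂f/∂x = 0
  ∂f/∂y = 3*z*(-2*y - z)
  ∂f/∂z = 3*y*(-y - 2*z).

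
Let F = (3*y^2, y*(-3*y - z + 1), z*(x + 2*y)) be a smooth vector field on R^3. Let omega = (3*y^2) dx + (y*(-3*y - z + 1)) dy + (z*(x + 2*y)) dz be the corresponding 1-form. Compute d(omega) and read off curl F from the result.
d(omega) = (y + 2*z) dy ∧ dz + (-z) dz ∧ dx + (-6*y) dx ∧ dy; curl F = (y + 2*z, -z, -6*y)

d omega = sum_{i<j} (∂f_j/∂x_i - ∂f_i/∂x_j) dx_i ∧ dx_j. Under the identification (dy ∧ dz, dz ∧ dx, dx ∧ dy) ↔ (e_x, e_y, e_z), the coefficients are exactly the components of curl F. Compute:
  ∂R/∂y - ∂Q/∂z = (2*z) - (-y) = y + 2*z
  ∂P/∂z - ∂R/∂x = (0) - (z) = -z
  ∂Q/∂x - ∂P/∂y = (0) - (6*y) = -6*y.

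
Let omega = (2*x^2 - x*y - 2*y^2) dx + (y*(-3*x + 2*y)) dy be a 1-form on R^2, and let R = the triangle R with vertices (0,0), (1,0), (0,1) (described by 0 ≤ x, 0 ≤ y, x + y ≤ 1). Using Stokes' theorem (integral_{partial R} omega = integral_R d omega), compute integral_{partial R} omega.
integral_(partial R) omega = 1/3

Stokes: integral_partial_R omega = integral_R d omega with d omega = (∂Q/∂x - ∂P/∂y) dx ∧ dy.
  ∂Q/∂x = -3*y
  ∂P/∂y = -x - 4*y
  integrand = ∂Q/∂x - ∂P/∂y = x + y.
Integrating over R: integral_0^1 integral_0^{1-x} (x + y) dy dx = 1/3.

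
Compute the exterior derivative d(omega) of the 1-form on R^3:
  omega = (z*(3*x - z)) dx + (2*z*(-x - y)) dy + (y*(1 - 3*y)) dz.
d(omega) = (-2*z) dx ∧ dy + (-3*x + 2*z) dx ∧ dz + (2*x - 4*y + 1) dy ∧ dz

For a 1-form omega = sum_i f_i dx_i, the exterior derivative is
  d(omega) = sum_{i < j} (∂f_j/∂x_i - ∂f_i/∂x_j) dx_i ∧ dx_j.
  coefficient of dx ∧ dy: ∂f_2/∂x - ∂f_1/∂y = ∂(2*z*(-x - y))/∂x - ∂(z*(3*x - z))/∂y = -2*z
  coefficient of dx ∧ dz: ∂f_3/∂x - ∂f_1/∂z = ∂(y*(1 - 3*y))/∂x - ∂(z*(3*x - z))/∂z = -3*x + 2*z
  coefficient of dy ∧ dz: ∂f_3/∂y - ∂f_2/∂z = ∂(y*(1 - 3*y))/∂y - ∂(2*z*(-x - y))/∂z = 2*x - 4*y + 1
Assembling: d(omega) = (-2*z) dx ∧ dy + (-3*x + 2*z) dx ∧ dz + (2*x - 4*y + 1) dy ∧ dz.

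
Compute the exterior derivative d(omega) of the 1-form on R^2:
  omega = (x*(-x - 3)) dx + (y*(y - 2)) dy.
d(omega) = 0

For a 1-form omega = sum_i f_i dx_i, the exterior derivative is
  d(omega) = sum_{i < j} (∂f_j/∂x_i - ∂f_i/∂x_j) dx_i ∧ dx_j.

Assembling: d(omega) = 0.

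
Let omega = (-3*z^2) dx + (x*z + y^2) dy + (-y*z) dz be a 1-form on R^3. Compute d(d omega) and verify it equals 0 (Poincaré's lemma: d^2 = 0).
d(d omega) = 0

Step 1: d omega = sum_{i<j} (∂f_j/∂x_i - ∂f_i/∂x_j) dx_i ∧ dx_j:
  coeff of dx ∧ dy: z
  coeff of dx ∧ dz: 6*z
  coeff of dy ∧ dz: -x - z
Step 2: Apply d again to each 2-form coefficient. The only possible 3-form in R^3 is dx ∧ dy ∧ dz, with coefficient
  ∂(coeff of dy∧dz)/∂x - ∂(coeff of dx∧dz)/∂y + ∂(coeff of dx∧dy)/∂z
  = ∂/∂x (-x - z) - ∂/∂y (6*z) + ∂/∂z (z).
Each of these terms simplifies to sums of mixed partials that cancel in pairs. The result is 0 (by equality of mixed partials for smooth functions — Schwarz / Clairaut).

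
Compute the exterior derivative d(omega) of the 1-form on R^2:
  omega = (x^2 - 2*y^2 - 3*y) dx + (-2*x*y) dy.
d(omega) = (2*y + 3) dx ∧ dy

For a 1-form omega = sum_i f_i dx_i, the exterior derivative is
  d(omega) = sum_{i < j} (∂f_j/∂x_i - ∂f_i/∂x_j) dx_i ∧ dx_j.
  coefficient of dx ∧ dy: ∂f_2/∂x - ∂f_1/∂y = ∂(-2*x*y)/∂x - ∂(x^2 - 2*y^2 - 3*y)/∂y = 2*y + 3
Assembling: d(omega) = (2*y + 3) dx ∧ dy.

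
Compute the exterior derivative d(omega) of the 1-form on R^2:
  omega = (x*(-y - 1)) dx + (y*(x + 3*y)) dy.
d(omega) = (x + y) dx ∧ dy

For a 1-form omega = sum_i f_i dx_i, the exterior derivative is
  d(omega) = sum_{i < j} (∂f_j/∂x_i - ∂f_i/∂x_j) dx_i ∧ dx_j.
  coefficient of dx ∧ dy: ∂f_2/∂x - ∂f_1/∂y = ∂(y*(x + 3*y))/∂x - ∂(x*(-y - 1))/∂y = x + y
Assembling: d(omega) = (x + y) dx ∧ dy.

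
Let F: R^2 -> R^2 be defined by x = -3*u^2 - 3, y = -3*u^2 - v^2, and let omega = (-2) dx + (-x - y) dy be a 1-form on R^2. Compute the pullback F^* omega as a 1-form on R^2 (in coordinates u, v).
F^* omega = (6*u*(-6*u^2 - v^2 - 1)) du + (2*v*(-6*u^2 - v^2 - 3)) dv

Using F^*(f dg) = (f ∘ F) d(g ∘ F), substitute each coordinate x_i by F_i(u, v) in f_i, and replace dx_i by d F_i = (∂F_i/∂u) du + (∂F_i/∂v) dv.
  For the x component: f_1(F) = -2; d F_1 = (-6*u) du + (0) dv
  For the y component: f_2(F) = 6*u^2 + v^2 + 3; d F_2 = (-6*u) du + (-2*v) dv
Combining and collecting du, dv coefficients:
  coeff of du: 6*u*(-6*u^2 - v^2 - 1)
  coeff of dv: 2*v*(-6*u^2 - v^2 - 3)
F^* omega = (6*u*(-6*u^2 - v^2 - 1)) du + (2*v*(-6*u^2 - v^2 - 3)) dv.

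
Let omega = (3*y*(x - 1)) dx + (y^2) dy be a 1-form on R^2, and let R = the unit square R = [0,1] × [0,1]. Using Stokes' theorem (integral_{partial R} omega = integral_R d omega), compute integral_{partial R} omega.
integral_(partial R) omega = 3/2

Stokes: integral_partial_R omega = integral_R d omega with d omega = (∂Q/∂x - ∂P/∂y) dx ∧ dy.
  ∂Q/∂x = 0
  ∂P/∂y = 3*x - 3
  integrand = ∂Q/∂x - ∂P/∂y = 3 - 3*x.
Integrating over R: integral_0^1 integral_0^1 (3 - 3*x) dx dy = 3/2.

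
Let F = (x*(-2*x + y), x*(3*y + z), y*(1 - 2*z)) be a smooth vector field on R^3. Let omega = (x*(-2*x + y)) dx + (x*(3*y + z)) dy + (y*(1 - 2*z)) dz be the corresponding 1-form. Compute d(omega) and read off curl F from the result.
d(omega) = (-x - 2*z + 1) dy ∧ dz + (0) dz ∧ dx + (-x + 3*y + z) dx ∧ dy; curl F = (-x - 2*z + 1, 0, -x + 3*y + z)

d omega = sum_{i<j} (∂f_j/∂x_i - ∂f_i/∂x_j) dx_i ∧ dx_j. Under the identification (dy ∧ dz, dz ∧ dx, dx ∧ dy) ↔ (e_x, e_y, e_z), the coefficients are exactly the components of curl F. Compute:
  ∂R/∂y - ∂Q/∂z = (1 - 2*z) - (x) = -x - 2*z + 1
  ∂P/∂z - ∂R/∂x = (0) - (0) = 0
  ∂Q/∂x - ∂P/∂y = (3*y + z) - (x) = -x + 3*y + z.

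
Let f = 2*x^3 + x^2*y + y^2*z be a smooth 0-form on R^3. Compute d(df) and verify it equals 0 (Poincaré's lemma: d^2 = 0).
d(df) = 0

Step 1: df = sum_i (∂f/∂x_i) dx_i = (2*x*(3*x + y)) dx + (x^2 + 2*y*z) dy + (y^2) dz.
Step 2: Apply d again. Using the 1-form formula, the coefficient of dx ∧ dy in d(df) is ∂^2 f/∂x ∂y - ∂^2 f/∂y ∂x = (2*x) - (2*x) = 0 (equality of mixed partials for smooth f).
Similarly for dx ∧ dz and dy ∧ dz — all coefficients vanish. So d(df) = 0.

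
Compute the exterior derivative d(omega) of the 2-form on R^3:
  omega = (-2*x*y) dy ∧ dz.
d(omega) = (-2*y) dx ∧ dy ∧ dz

For a 2-form omega = sum_{i<j} g_{ij} dx_i ∧ dx_j, the exterior derivative is
  d(omega) = sum_{i<j} d(g_{ij}) ∧ dx_i ∧ dx_j = sum_{i<j, k} (∂g_{ij}/∂x_k) dx_k ∧ dx_i ∧ dx_j.
Expand each term, using dx_k ∧ dx_i ∧ dx_j = sgn(permutation) dx_{(a)} ∧ dx_{(b)} ∧ dx_{(c)} with (a < b < c) sorted:
  d(-2*x*y) includes (∂/∂x)(-2*x*y) dx = (-2*y) dx, which multiplied by dy ∧ dz gives (-2*y) dx ∧ dy ∧ dz
Collecting like 3-forms: d(omega) = (-2*y) dx ∧ dy ∧ dz.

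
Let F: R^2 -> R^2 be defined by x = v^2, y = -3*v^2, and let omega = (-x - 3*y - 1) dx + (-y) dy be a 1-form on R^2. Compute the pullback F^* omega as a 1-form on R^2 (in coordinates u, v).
F^* omega = (2*v*(-v^2 - 1)) dv

Using F^*(f dg) = (f ∘ F) d(g ∘ F), substitute each coordinate x_i by F_i(u, v) in f_i, and replace dx_i by d F_i = (∂F_i/∂u) du + (∂F_i/∂v) dv.
  For the x component: f_1(F) = 8*v^2 - 1; d F_1 = (0) du + (2*v) dv
  For the y component: f_2(F) = 3*v^2; d F_2 = (0) du + (-6*v) dv
Combining and collecting du, dv coefficients:
  coeff of du: 0
  coeff of dv: 2*v*(-v^2 - 1)
F^* omega = (2*v*(-v^2 - 1)) dv.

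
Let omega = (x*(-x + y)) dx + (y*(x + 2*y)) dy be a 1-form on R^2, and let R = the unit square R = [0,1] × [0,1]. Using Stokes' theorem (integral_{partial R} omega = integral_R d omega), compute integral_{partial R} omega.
integral_(partial R) omega = 0

Stokes: integral_partial_R omega = integral_R d omega with d omega = (∂Q/∂x - ∂P/∂y) dx ∧ dy.
  ∂Q/∂x = y
  ∂P/∂y = x
  integrand = ∂Q/∂x - ∂P/∂y = -x + y.
Integrating over R: integral_0^1 integral_0^1 (-x + y) dx dy = 0.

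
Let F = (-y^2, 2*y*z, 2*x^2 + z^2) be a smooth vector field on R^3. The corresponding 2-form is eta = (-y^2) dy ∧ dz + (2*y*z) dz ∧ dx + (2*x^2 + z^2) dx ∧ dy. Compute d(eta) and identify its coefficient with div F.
d(eta) = (4*z) dx ∧ dy ∧ dz; div F = 4*z

For a 2-form in R^3 of the form above, applying d gives a 3-form with coefficient ∂P/∂x + ∂Q/∂y + ∂R/∂z:
  ∂P/∂x = 0
  ∂Q/∂y = 2*z
  ∂R/∂z = 2*z
Sum = 4*z, which is exactly div F.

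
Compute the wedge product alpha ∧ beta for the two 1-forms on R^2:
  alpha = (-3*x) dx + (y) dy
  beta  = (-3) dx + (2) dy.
alpha ∧ beta = (-6*x + 3*y) dx ∧ dy

Distribute the wedge, using dx_i ∧ dx_j = -dx_j ∧ dx_i and dx_i ∧ dx_i = 0. For each pair (i, j) with i < j, the coefficient of dx_i ∧ dx_j in alpha ∧ beta is (alpha_i * beta_j - alpha_j * beta_i). Collecting: alpha ∧ beta = (-6*x + 3*y) dx ∧ dy.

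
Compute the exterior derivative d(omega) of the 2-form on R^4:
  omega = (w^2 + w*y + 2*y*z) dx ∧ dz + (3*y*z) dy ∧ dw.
d(omega) = (-w - 2*z) dx ∧ dy ∧ dz + (2*w + y) dx ∧ dz ∧ dw + (-3*y) dy ∧ dz ∧ dw

For a 2-form omega = sum_{i<j} g_{ij} dx_i ∧ dx_j, the exterior derivative is
  d(omega) = sum_{i<j} d(g_{ij}) ∧ dx_i ∧ dx_j = sum_{i<j, k} (∂g_{ij}/∂x_k) dx_k ∧ dx_i ∧ dx_j.
Expand each term, using dx_k ∧ dx_i ∧ dx_j = sgn(permutation) dx_{(a)} ∧ dx_{(b)} ∧ dx_{(c)} with (a < b < c) sorted:
  d(w^2 + w*y + 2*y*z) includes (∂/∂y)(w^2 + w*y + 2*y*z) dy = (w + 2*z) dy, which multiplied by dx ∧ dz gives (-w - 2*z) dx ∧ dy ∧ dz
  d(w^2 + w*y + 2*y*z) includes (∂/∂w)(w^2 + w*y + 2*y*z) dw = (2*w + y) dw, which multiplied by dx ∧ dz gives (2*w + y) dx ∧ dz ∧ dw
  d(3*y*z) includes (∂/∂z)(3*y*z) dz = (3*y) dz, which multiplied by dy ∧ dw gives (-3*y) dy ∧ dz ∧ dw
Collecting like 3-forms: d(omega) = (-w - 2*z) dx ∧ dy ∧ dz + (2*w + y) dx ∧ dz ∧ dw + (-3*y) dy ∧ dz ∧ dw.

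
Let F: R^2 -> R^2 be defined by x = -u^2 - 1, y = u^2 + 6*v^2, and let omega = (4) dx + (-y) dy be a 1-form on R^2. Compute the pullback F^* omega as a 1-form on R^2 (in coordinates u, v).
F^* omega = (2*u*(-u^2 - 6*v^2 - 4)) du + (12*v*(-u^2 - 6*v^2)) dv

Using F^*(f dg) = (f ∘ F) d(g ∘ F), substitute each coordinate x_i by F_i(u, v) in f_i, and replace dx_i by d F_i = (∂F_i/∂u) du + (∂F_i/∂v) dv.
  For the x component: f_1(F) = 4; d F_1 = (-2*u) du + (0) dv
  For the y component: f_2(F) = -u^2 - 6*v^2; d F_2 = (2*u) du + (12*v) dv
Combining and collecting du, dv coefficients:
  coeff of du: 2*u*(-u^2 - 6*v^2 - 4)
  coeff of dv: 12*v*(-u^2 - 6*v^2)
F^* omega = (2*u*(-u^2 - 6*v^2 - 4)) du + (12*v*(-u^2 - 6*v^2)) dv.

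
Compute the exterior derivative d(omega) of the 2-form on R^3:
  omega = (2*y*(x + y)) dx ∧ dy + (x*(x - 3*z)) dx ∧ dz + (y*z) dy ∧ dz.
d(omega) = 0

For a 2-form omega = sum_{i<j} g_{ij} dx_i ∧ dx_j, the exterior derivative is
  d(omega) = sum_{i<j} d(g_{ij}) ∧ dx_i ∧ dx_j = sum_{i<j, k} (∂g_{ij}/∂x_k) dx_k ∧ dx_i ∧ dx_j.
Expand each term, using dx_k ∧ dx_i ∧ dx_j = sgn(permutation) dx_{(a)} ∧ dx_{(b)} ∧ dx_{(c)} with (a < b < c) sorted:

Collecting like 3-forms: d(omega) = 0.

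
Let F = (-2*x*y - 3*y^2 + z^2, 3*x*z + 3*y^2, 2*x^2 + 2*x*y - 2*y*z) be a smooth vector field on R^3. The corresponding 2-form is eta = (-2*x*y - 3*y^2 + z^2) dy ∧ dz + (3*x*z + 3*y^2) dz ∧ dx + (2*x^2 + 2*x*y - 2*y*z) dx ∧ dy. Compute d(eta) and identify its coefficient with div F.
d(eta) = (2*y) dx ∧ dy ∧ dz; div F = 2*y

For a 2-form in R^3 of the form above, applying d gives a 3-form with coefficient ∂P/∂x + ∂Q/∂y + ∂R/∂z:
  ∂P/∂x = -2*y
  ∂Q/∂y = 6*y
  ∂R/∂z = -2*y
Sum = 2*y, which is exactly div F.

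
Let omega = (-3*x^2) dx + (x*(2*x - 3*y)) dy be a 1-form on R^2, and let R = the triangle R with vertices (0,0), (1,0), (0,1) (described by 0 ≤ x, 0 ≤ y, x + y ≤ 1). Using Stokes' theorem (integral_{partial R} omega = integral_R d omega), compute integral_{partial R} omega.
integral_(partial R) omega = 1/6

Stokes: integral_partial_R omega = integral_R d omega with d omega = (∂Q/∂x - ∂P/∂y) dx ∧ dy.
  ∂Q/∂x = 4*x - 3*y
  ∂P/∂y = 0
  integrand = ∂Q/∂x - ∂P/∂y = 4*x - 3*y.
Integrating over R: integral_0^1 integral_0^{1-x} (4*x - 3*y) dy dx = 1/6.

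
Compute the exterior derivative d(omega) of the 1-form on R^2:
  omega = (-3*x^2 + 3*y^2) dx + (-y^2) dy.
d(omega) = (-6*y) dx ∧ dy

For a 1-form omega = sum_i f_i dx_i, the exterior derivative is
  d(omega) = sum_{i < j} (∂f_j/∂x_i - ∂f_i/∂x_j) dx_i ∧ dx_j.
  coefficient of dx ∧ dy: ∂f_2/∂x - ∂f_1/∂y = ∂(-y^2)/∂x - ∂(-3*x^2 + 3*y^2)/∂y = -6*y
Assembling: d(omega) = (-6*y) dx ∧ dy.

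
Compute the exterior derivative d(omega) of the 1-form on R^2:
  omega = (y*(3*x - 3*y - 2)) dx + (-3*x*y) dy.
d(omega) = (-3*x + 3*y + 2) dx ∧ dy

For a 1-form omega = sum_i f_i dx_i, the exterior derivative is
  d(omega) = sum_{i < j} (∂f_j/∂x_i - ∂f_i/∂x_j) dx_i ∧ dx_j.
  coefficient of dx ∧ dy: ∂f_2/∂x - ∂f_1/∂y = ∂(-3*x*y)/∂x - ∂(y*(3*x - 3*y - 2))/∂y = -3*x + 3*y + 2
Assembling: d(omega) = (-3*x + 3*y + 2) dx ∧ dy.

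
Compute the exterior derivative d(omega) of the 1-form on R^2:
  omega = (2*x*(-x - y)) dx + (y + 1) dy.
d(omega) = (2*x) dx ∧ dy

For a 1-form omega = sum_i f_i dx_i, the exterior derivative is
  d(omega) = sum_{i < j} (∂f_j/∂x_i - ∂f_i/∂x_j) dx_i ∧ dx_j.
  coefficient of dx ∧ dy: ∂f_2/∂x - ∂f_1/∂y = ∂(y + 1)/∂x - ∂(2*x*(-x - y))/∂y = 2*x
Assembling: d(omega) = (2*x) dx ∧ dy.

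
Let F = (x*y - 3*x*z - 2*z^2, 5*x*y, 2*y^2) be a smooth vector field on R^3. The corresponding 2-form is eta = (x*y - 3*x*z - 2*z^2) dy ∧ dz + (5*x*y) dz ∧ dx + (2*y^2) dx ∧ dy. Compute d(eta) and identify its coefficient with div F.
d(eta) = (5*x + y - 3*z) dx ∧ dy ∧ dz; div F = 5*x + y - 3*z

For a 2-form in R^3 of the form above, applying d gives a 3-form with coefficient ∂P/∂x + ∂Q/∂y + ∂R/∂z:
  ∂P/∂x = y - 3*z
  ∂Q/∂y = 5*x
  ∂R/∂z = 0
Sum = 5*x + y - 3*z, which is exactly div F.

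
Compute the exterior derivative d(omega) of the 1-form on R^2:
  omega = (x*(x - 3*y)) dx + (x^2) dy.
d(omega) = (5*x) dx ∧ dy

For a 1-form omega = sum_i f_i dx_i, the exterior derivative is
  d(omega) = sum_{i < j} (∂f_j/∂x_i - ∂f_i/∂x_j) dx_i ∧ dx_j.
  coefficient of dx ∧ dy: ∂f_2/∂x - ∂f_1/∂y = ∂(x^2)/∂x - ∂(x*(x - 3*y))/∂y = 5*x
Assembling: d(omega) = (5*x) dx ∧ dy.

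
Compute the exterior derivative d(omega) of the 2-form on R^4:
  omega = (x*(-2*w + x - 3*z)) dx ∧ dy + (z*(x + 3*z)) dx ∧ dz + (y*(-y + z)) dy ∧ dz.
d(omega) = (-3*x) dx ∧ dy ∧ dz + (-2*x) dx ∧ dy ∧ dw

For a 2-form omega = sum_{i<j} g_{ij} dx_i ∧ dx_j, the exterior derivative is
  d(omega) = sum_{i<j} d(g_{ij}) ∧ dx_i ∧ dx_j = sum_{i<j, k} (∂g_{ij}/∂x_k) dx_k ∧ dx_i ∧ dx_j.
Expand each term, using dx_k ∧ dx_i ∧ dx_j = sgn(permutation) dx_{(a)} ∧ dx_{(b)} ∧ dx_{(c)} with (a < b < c) sorted:
  d(x*(-2*w + x - 3*z)) includes (∂/∂z)(x*(-2*w + x - 3*z)) dz = (-3*x) dz, which multiplied by dx ∧ dy gives (-3*x) dx ∧ dy ∧ dz
  d(x*(-2*w + x - 3*z)) includes (∂/∂w)(x*(-2*w + x - 3*z)) dw = (-2*x) dw, which multiplied by dx ∧ dy gives (-2*x) dx ∧ dy ∧ dw
Collecting like 3-forms: d(omega) = (-3*x) dx ∧ dy ∧ dz + (-2*x) dx ∧ dy ∧ dw.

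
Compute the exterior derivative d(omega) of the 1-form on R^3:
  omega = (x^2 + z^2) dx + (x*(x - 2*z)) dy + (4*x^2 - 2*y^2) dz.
d(omega) = (2*x - 2*z) dx ∧ dy + (8*x - 2*z) dx ∧ dz + (2*x - 4*y) dy ∧ dz

For a 1-form omega = sum_i f_i dx_i, the exterior derivative is
  d(omega) = sum_{i < j} (∂f_j/∂x_i - ∂f_i/∂x_j) dx_i ∧ dx_j.
  coefficient of dx ∧ dy: ∂f_2/∂x - ∂f_1/∂y = ∂(x*(x - 2*z))/∂x - ∂(x^2 + z^2)/∂y = 2*x - 2*z
  coefficient of dx ∧ dz: ∂f_3/∂x - ∂f_1/∂z = ∂(4*x^2 - 2*y^2)/∂x - ∂(x^2 + z^2)/∂z = 8*x - 2*z
  coefficient of dy ∧ dz: ∂f_3/∂y - ∂f_2/∂z = ∂(4*x^2 - 2*y^2)/∂y - ∂(x*(x - 2*z))/∂z = 2*x - 4*y
Assembling: d(omega) = (2*x - 2*z) dx ∧ dy + (8*x - 2*z) dx ∧ dz + (2*x - 4*y) dy ∧ dz.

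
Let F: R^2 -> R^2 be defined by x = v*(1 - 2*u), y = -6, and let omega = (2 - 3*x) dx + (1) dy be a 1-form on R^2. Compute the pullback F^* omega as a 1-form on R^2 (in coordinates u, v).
F^* omega = (2*v*(-6*u*v + 3*v - 2)) du + (-12*u^2*v + 12*u*v - 4*u - 3*v + 2) dv

Using F^*(f dg) = (f ∘ F) d(g ∘ F), substitute each coordinate x_i by F_i(u, v) in f_i, and replace dx_i by d F_i = (∂F_i/∂u) du + (∂F_i/∂v) dv.
  For the x component: f_1(F) = 6*u*v - 3*v + 2; d F_1 = (-2*v) du + (1 - 2*u) dv
  For the y component: f_2(F) = 1; d F_2 = (0) du + (0) dv
Combining and collecting du, dv coefficients:
  coeff of du: 2*v*(-6*u*v + 3*v - 2)
  coeff of dv: -12*u^2*v + 12*u*v - 4*u - 3*v + 2
F^* omega = (2*v*(-6*u*v + 3*v - 2)) du + (-12*u^2*v + 12*u*v - 4*u - 3*v + 2) dv.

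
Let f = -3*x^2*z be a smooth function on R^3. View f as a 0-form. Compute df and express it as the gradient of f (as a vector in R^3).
df = (-6*x*z) dx + (0) dy + (-3*x^2) dz; grad f = (-6*x*z, 0, -3*x^2)

For a 0-form f, d f = (∂f/∂x) dx + (∂f/∂y) dy + (∂f/∂z) dz. The components of the vector representation are exactly the entries of grad f in Cartesian coordinates:
  ∂f/∂x = -6*x*z
  ∂f/∂y = 0
  ∂f/∂z = -3*x^2.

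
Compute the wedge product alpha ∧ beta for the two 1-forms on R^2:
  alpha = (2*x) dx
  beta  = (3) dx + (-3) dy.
alpha ∧ beta = (-6*x) dx ∧ dy

Distribute the wedge, using dx_i ∧ dx_j = -dx_j ∧ dx_i and dx_i ∧ dx_i = 0. For each pair (i, j) with i < j, the coefficient of dx_i ∧ dx_j in alpha ∧ beta is (alpha_i * beta_j - alpha_j * beta_i). Collecting: alpha ∧ beta = (-6*x) dx ∧ dy.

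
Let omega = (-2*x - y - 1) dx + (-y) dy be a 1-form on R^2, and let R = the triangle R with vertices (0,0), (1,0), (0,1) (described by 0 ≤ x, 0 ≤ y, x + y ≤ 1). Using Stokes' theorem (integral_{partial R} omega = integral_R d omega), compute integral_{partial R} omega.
integral_(partial R) omega = 1/2

Stokes: integral_partial_R omega = integral_R d omega with d omega = (∂Q/∂x - ∂P/∂y) dx ∧ dy.
  ∂Q/∂x = 0
  ∂P/∂y = -1
  integrand = ∂Q/∂x - ∂P/∂y = 1.
Integrating over R: integral_0^1 integral_0^{1-x} (1) dy dx = 1/2.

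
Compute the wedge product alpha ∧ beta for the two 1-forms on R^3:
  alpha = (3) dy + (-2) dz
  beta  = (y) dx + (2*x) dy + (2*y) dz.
alpha ∧ beta = (-3*y) dx ∧ dy + (4*x + 6*y) dy ∧ dz + (2*y) dx ∧ dz

Distribute the wedge, using dx_i ∧ dx_j = -dx_j ∧ dx_i and dx_i ∧ dx_i = 0. For each pair (i, j) with i < j, the coefficient of dx_i ∧ dx_j in alpha ∧ beta is (alpha_i * beta_j - alpha_j * beta_i). Collecting: alpha ∧ beta = (-3*y) dx ∧ dy + (4*x + 6*y) dy ∧ dz + (2*y) dx ∧ dz.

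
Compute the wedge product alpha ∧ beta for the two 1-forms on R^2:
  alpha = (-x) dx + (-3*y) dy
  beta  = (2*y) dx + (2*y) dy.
alpha ∧ beta = (2*y*(-x + 3*y)) dx ∧ dy

Distribute the wedge, using dx_i ∧ dx_j = -dx_j ∧ dx_i and dx_i ∧ dx_i = 0. For each pair (i, j) with i < j, the coefficient of dx_i ∧ dx_j in alpha ∧ beta is (alpha_i * beta_j - alpha_j * beta_i). Collecting: alpha ∧ beta = (2*y*(-x + 3*y)) dx ∧ dy.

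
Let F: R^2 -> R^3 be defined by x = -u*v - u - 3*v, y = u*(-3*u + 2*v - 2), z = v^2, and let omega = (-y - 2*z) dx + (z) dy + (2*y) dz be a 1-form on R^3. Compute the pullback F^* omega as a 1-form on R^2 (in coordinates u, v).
F^* omega = (-3*u^2*v - 3*u^2 - 4*u*v^2 - 2*u + 4*v^3) du + (-3*u^3 - 10*u^2*v - 11*u^2 + 12*u*v^2 - 2*u*v - 6*u + 6*v^2) dv

Using F^*(f dg) = (f ∘ F) d(g ∘ F), substitute each coordinate x_i by F_i(u, v) in f_i, and replace dx_i by d F_i = (∂F_i/∂u) du + (∂F_i/∂v) dv.
  For the x component: f_1(F) = 3*u^2 - 2*u*v + 2*u - 2*v^2; d F_1 = (-v - 1) du + (-u - 3) dv
  For the y component: f_2(F) = v^2; d F_2 = (-6*u + 2*v - 2) du + (2*u) dv
  For the z component: f_3(F) = 2*u*(-3*u + 2*v - 2); d F_3 = (0) du + (2*v) dv
Combining and collecting du, dv coefficients:
  coeff of du: -3*u^2*v - 3*u^2 - 4*u*v^2 - 2*u + 4*v^3
  coeff of dv: -3*u^3 - 10*u^2*v - 11*u^2 + 12*u*v^2 - 2*u*v - 6*u + 6*v^2
F^* omega = (-3*u^2*v - 3*u^2 - 4*u*v^2 - 2*u + 4*v^3) du + (-3*u^3 - 10*u^2*v - 11*u^2 + 12*u*v^2 - 2*u*v - 6*u + 6*v^2) dv.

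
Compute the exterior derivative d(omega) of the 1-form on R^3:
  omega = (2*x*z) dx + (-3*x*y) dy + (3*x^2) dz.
d(omega) = (-3*y) dx ∧ dy + (4*x) dx ∧ dz

For a 1-form omega = sum_i f_i dx_i, the exterior derivative is
  d(omega) = sum_{i < j} (∂f_j/∂x_i - ∂f_i/∂x_j) dx_i ∧ dx_j.
  coefficient of dx ∧ dy: ∂f_2/∂x - ∂f_1/∂y = ∂(-3*x*y)/∂x - ∂(2*x*z)/∂y = -3*y
  coefficient of dx ∧ dz: ∂f_3/∂x - ∂f_1/∂z = ∂(3*x^2)/∂x - ∂(2*x*z)/∂z = 4*x
Assembling: d(omega) = (-3*y) dx ∧ dy + (4*x) dx ∧ dz.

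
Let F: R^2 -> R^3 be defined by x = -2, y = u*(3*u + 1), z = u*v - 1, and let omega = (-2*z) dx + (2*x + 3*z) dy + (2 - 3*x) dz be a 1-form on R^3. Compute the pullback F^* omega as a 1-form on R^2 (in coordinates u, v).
F^* omega = (18*u^2*v + 3*u*v - 42*u + 8*v - 7) du + (8*u) dv

Using F^*(f dg) = (f ∘ F) d(g ∘ F), substitute each coordinate x_i by F_i(u, v) in f_i, and replace dx_i by d F_i = (∂F_i/∂u) du + (∂F_i/∂v) dv.
  For the x component: f_1(F) = -2*u*v + 2; d F_1 = (0) du + (0) dv
  For the y component: f_2(F) = 3*u*v - 7; d F_2 = (6*u + 1) du + (0) dv
  For the z component: f_3(F) = 8; d F_3 = (v) du + (u) dv
Combining and collecting du, dv coefficients:
  coeff of du: 18*u^2*v + 3*u*v - 42*u + 8*v - 7
  coeff of dv: 8*u
F^* omega = (18*u^2*v + 3*u*v - 42*u + 8*v - 7) du + (8*u) dv.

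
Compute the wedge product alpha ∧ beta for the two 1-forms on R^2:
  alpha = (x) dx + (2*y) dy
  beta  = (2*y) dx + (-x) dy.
alpha ∧ beta = (-x^2 - 4*y^2) dx ∧ dy

Distribute the wedge, using dx_i ∧ dx_j = -dx_j ∧ dx_i and dx_i ∧ dx_i = 0. For each pair (i, j) with i < j, the coefficient of dx_i ∧ dx_j in alpha ∧ beta is (alpha_i * beta_j - alpha_j * beta_i). Collecting: alpha ∧ beta = (-x^2 - 4*y^2) dx ∧ dy.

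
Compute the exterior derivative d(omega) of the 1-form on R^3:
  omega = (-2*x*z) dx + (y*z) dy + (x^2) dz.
d(omega) = (4*x) dx ∧ dz + (-y) dy ∧ dz

For a 1-form omega = sum_i f_i dx_i, the exterior derivative is
  d(omega) = sum_{i < j} (∂f_j/∂x_i - ∂f_i/∂x_j) dx_i ∧ dx_j.
  coefficient of dx ∧ dz: ∂f_3/∂x - ∂f_1/∂z = ∂(x^2)/∂x - ∂(-2*x*z)/∂z = 4*x
  coefficient of dy ∧ dz: ∂f_3/∂y - ∂f_2/∂z = ∂(x^2)/∂y - ∂(y*z)/∂z = -y
Assembling: d(omega) = (4*x) dx ∧ dz + (-y) dy ∧ dz.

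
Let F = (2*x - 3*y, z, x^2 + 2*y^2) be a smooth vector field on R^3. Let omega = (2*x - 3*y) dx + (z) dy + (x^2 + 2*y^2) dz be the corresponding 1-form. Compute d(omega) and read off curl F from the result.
d(omega) = (4*y - 1) dy ∧ dz + (-2*x) dz ∧ dx + (3) dx ∧ dy; curl F = (4*y - 1, -2*x, 3)

d omega = sum_{i<j} (∂f_j/∂x_i - ∂f_i/∂x_j) dx_i ∧ dx_j. Under the identification (dy ∧ dz, dz ∧ dx, dx ∧ dy) ↔ (e_x, e_y, e_z), the coefficients are exactly the components of curl F. Compute:
  ∂R/∂y - ∂Q/∂z = (4*y) - (1) = 4*y - 1
  ∂P/∂z - ∂R/∂x = (0) - (2*x) = -2*x
  ∂Q/∂x - ∂P/∂y = (0) - (-3) = 3.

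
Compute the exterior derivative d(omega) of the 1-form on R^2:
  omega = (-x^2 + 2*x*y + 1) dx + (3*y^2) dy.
d(omega) = (-2*x) dx ∧ dy

For a 1-form omega = sum_i f_i dx_i, the exterior derivative is
  d(omega) = sum_{i < j} (∂f_j/∂x_i - ∂f_i/∂x_j) dx_i ∧ dx_j.
  coefficient of dx ∧ dy: ∂f_2/∂x - ∂f_1/∂y = ∂(3*y^2)/∂x - ∂(-x^2 + 2*x*y + 1)/∂y = -2*x
Assembling: d(omega) = (-2*x) dx ∧ dy.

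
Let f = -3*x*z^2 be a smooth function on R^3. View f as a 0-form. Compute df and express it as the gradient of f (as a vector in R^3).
df = (-3*z^2) dx + (0) dy + (-6*x*z) dz; grad f = (-3*z^2, 0, -6*x*z)

For a 0-form f, d f = (∂f/∂x) dx + (∂f/∂y) dy + (∂f/∂z) dz. The components of the vector representation are exactly the entries of grad f in Cartesian coordinates:
  ∂f/∂x = -3*z^2
  ∂f/∂y = 0
  ∂f/∂z = -6*x*z.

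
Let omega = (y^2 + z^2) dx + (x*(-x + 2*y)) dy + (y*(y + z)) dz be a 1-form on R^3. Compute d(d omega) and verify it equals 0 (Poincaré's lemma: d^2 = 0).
d(d omega) = 0

Step 1: d omega = sum_{i<j} (∂f_j/∂x_i - ∂f_i/∂x_j) dx_i ∧ dx_j:
  coeff of dx ∧ dy: -2*x
  coeff of dx ∧ dz: -2*z
  coeff of dy ∧ dz: 2*y + z
Step 2: Apply d again to each 2-form coefficient. The only possible 3-form in R^3 is dx ∧ dy ∧ dz, with coefficient
  ∂(coeff of dy∧dz)/∂x - ∂(coeff of dx∧dz)/∂y + ∂(coeff of dx∧dy)/∂z
  = ∂/∂x (2*y + z) - ∂/∂y (-2*z) + ∂/∂z (-2*x).
Each of these terms simplifies to sums of mixed partials that cancel in pairs. The result is 0 (by equality of mixed partials for smooth functions — Schwarz / Clairaut).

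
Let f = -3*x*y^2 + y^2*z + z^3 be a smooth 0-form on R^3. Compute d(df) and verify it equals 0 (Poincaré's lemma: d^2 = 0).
d(df) = 0

Step 1: df = sum_i (∂f/∂x_i) dx_i = (-3*y^2) dx + (2*y*(-3*x + z)) dy + (y^2 + 3*z^2) dz.
Step 2: Apply d again. Using the 1-form formula, the coefficient of dx ∧ dy in d(df) is ∂^2 f/∂x ∂y - ∂^2 f/∂y ∂x = (-6*y) - (-6*y) = 0 (equality of mixed partials for smooth f).
Similarly for dx ∧ dz and dy ∧ dz — all coefficients vanish. So d(df) = 0.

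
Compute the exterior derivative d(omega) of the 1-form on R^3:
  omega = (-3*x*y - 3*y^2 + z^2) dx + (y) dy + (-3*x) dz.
d(omega) = (3*x + 6*y) dx ∧ dy + (-2*z - 3) dx ∧ dz

For a 1-form omega = sum_i f_i dx_i, the exterior derivative is
  d(omega) = sum_{i < j} (∂f_j/∂x_i - ∂f_i/∂x_j) dx_i ∧ dx_j.
  coefficient of dx ∧ dy: ∂f_2/∂x - ∂f_1/∂y = ∂(y)/∂x - ∂(-3*x*y - 3*y^2 + z^2)/∂y = 3*x + 6*y
  coefficient of dx ∧ dz: ∂f_3/∂x - ∂f_1/∂z = ∂(-3*x)/∂x - ∂(-3*x*y - 3*y^2 + z^2)/∂z = -2*z - 3
Assembling: d(omega) = (3*x + 6*y) dx ∧ dy + (-2*z - 3) dx ∧ dz.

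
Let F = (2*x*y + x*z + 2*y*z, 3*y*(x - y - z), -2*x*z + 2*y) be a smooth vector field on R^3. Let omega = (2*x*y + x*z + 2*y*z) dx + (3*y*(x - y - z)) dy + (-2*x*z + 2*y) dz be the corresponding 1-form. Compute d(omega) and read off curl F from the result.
d(omega) = (3*y + 2) dy ∧ dz + (x + 2*y + 2*z) dz ∧ dx + (-2*x + 3*y - 2*z) dx ∧ dy; curl F = (3*y + 2, x + 2*y + 2*z, -2*x + 3*y - 2*z)

d omega = sum_{i<j} (∂f_j/∂x_i - ∂f_i/∂x_j) dx_i ∧ dx_j. Under the identification (dy ∧ dz, dz ∧ dx, dx ∧ dy) ↔ (e_x, e_y, e_z), the coefficients are exactly the components of curl F. Compute:
  ∂R/∂y - ∂Q/∂z = (2) - (-3*y) = 3*y + 2
  ∂P/∂z - ∂R/∂x = (x + 2*y) - (-2*z) = x + 2*y + 2*z
  ∂Q/∂x - ∂P/∂y = (3*y) - (2*x + 2*z) = -2*x + 3*y - 2*z.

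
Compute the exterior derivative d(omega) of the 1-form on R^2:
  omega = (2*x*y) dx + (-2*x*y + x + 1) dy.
d(omega) = (-2*x - 2*y + 1) dx ∧ dy

For a 1-form omega = sum_i f_i dx_i, the exterior derivative is
  d(omega) = sum_{i < j} (∂f_j/∂x_i - ∂f_i/∂x_j) dx_i ∧ dx_j.
  coefficient of dx ∧ dy: ∂f_2/∂x - ∂f_1/∂y = ∂(-2*x*y + x + 1)/∂x - ∂(2*x*y)/∂y = -2*x - 2*y + 1
Assembling: d(omega) = (-2*x - 2*y + 1) dx ∧ dy.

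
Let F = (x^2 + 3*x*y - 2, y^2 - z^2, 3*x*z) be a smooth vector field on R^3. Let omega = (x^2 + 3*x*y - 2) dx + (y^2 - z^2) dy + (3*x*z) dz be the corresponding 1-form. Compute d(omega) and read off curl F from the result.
d(omega) = (2*z) dy ∧ dz + (-3*z) dz ∧ dx + (-3*x) dx ∧ dy; curl F = (2*z, -3*z, -3*x)

d omega = sum_{i<j} (∂f_j/∂x_i - ∂f_i/∂x_j) dx_i ∧ dx_j. Under the identification (dy ∧ dz, dz ∧ dx, dx ∧ dy) ↔ (e_x, e_y, e_z), the coefficients are exactly the components of curl F. Compute:
  ∂R/∂y - ∂Q/∂z = (0) - (-2*z) = 2*z
  ∂P/∂z - ∂R/∂x = (0) - (3*z) = -3*z
  ∂Q/∂x - ∂P/∂y = (0) - (3*x) = -3*x.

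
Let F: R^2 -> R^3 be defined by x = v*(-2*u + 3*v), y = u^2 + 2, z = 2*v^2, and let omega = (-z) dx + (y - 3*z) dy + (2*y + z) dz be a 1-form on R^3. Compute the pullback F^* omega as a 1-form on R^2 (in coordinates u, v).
F^* omega = (2*u^3 - 12*u*v^2 + 4*u + 4*v^3) du + (4*v*(2*u^2 + u*v - v^2 + 4)) dv

Using F^*(f dg) = (f ∘ F) d(g ∘ F), substitute each coordinate x_i by F_i(u, v) in f_i, and replace dx_i by d F_i = (∂F_i/∂u) du + (∂F_i/∂v) dv.
  For the x component: f_1(F) = -2*v^2; d F_1 = (-2*v) du + (-2*u + 6*v) dv
  For the y component: f_2(F) = u^2 - 6*v^2 + 2; d F_2 = (2*u) du + (0) dv
  For the z component: f_3(F) = 2*u^2 + 2*v^2 + 4; d F_3 = (0) du + (4*v) dv
Combining and collecting du, dv coefficients:
  coeff of du: 2*u^3 - 12*u*v^2 + 4*u + 4*v^3
  coeff of dv: 4*v*(2*u^2 + u*v - v^2 + 4)
F^* omega = (2*u^3 - 12*u*v^2 + 4*u + 4*v^3) du + (4*v*(2*u^2 + u*v - v^2 + 4)) dv.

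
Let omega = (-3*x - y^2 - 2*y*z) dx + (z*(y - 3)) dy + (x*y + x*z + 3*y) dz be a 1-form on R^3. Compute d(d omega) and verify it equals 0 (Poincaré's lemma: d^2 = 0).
d(d omega) = 0

Step 1: d omega = sum_{i<j} (∂f_j/∂x_i - ∂f_i/∂x_j) dx_i ∧ dx_j:
  coeff of dx ∧ dy: 2*y + 2*z
  coeff of dx ∧ dz: 3*y + z
  coeff of dy ∧ dz: x - y + 6
Step 2: Apply d again to each 2-form coefficient. The only possible 3-form in R^3 is dx ∧ dy ∧ dz, with coefficient
  ∂(coeff of dy∧dz)/∂x - ∂(coeff of dx∧dz)/∂y + ∂(coeff of dx∧dy)/∂z
  = ∂/∂x (x - y + 6) - ∂/∂y (3*y + z) + ∂/∂z (2*y + 2*z).
Each of these terms simplifies to sums of mixed partials that cancel in pairs. The result is 0 (by equality of mixed partials for smooth functions — Schwarz / Clairaut).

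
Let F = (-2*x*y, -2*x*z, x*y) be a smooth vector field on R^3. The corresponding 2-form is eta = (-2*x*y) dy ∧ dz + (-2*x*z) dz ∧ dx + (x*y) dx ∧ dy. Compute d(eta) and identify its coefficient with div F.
d(eta) = (-2*y) dx ∧ dy ∧ dz; div F = -2*y

For a 2-form in R^3 of the form above, applying d gives a 3-form with coefficient ∂P/∂x + ∂Q/∂y + ∂R/∂z:
  ∂P/∂x = -2*y
  ∂Q/∂y = 0
  ∂R/∂z = 0
Sum = -2*y, which is exactly div F.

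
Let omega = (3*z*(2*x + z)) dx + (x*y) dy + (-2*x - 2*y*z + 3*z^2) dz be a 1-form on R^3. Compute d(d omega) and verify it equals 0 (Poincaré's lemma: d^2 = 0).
d(d omega) = 0

Step 1: d omega = sum_{i<j} (∂f_j/∂x_i - ∂f_i/∂x_j) dx_i ∧ dx_j:
  coeff of dx ∧ dy: y
  coeff of dx ∧ dz: -6*x - 6*z - 2
  coeff of dy ∧ dz: -2*z
Step 2: Apply d again to each 2-form coefficient. The only possible 3-form in R^3 is dx ∧ dy ∧ dz, with coefficient
  ∂(coeff of dy∧dz)/∂x - ∂(coeff of dx∧dz)/∂y + ∂(coeff of dx∧dy)/∂z
  = ∂/∂x (-2*z) - ∂/∂y (-6*x - 6*z - 2) + ∂/∂z (y).
Each of these terms simplifies to sums of mixed partials that cancel in pairs. The result is 0 (by equality of mixed partials for smooth functions — Schwarz / Clairaut).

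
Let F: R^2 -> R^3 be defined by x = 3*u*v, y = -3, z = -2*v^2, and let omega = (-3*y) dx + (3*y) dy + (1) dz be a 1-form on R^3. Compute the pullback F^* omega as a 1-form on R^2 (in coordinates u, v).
F^* omega = (27*v) du + (27*u - 4*v) dv

Using F^*(f dg) = (f ∘ F) d(g ∘ F), substitute each coordinate x_i by F_i(u, v) in f_i, and replace dx_i by d F_i = (∂F_i/∂u) du + (∂F_i/∂v) dv.
  For the x component: f_1(F) = 9; d F_1 = (3*v) du + (3*u) dv
  For the y component: f_2(F) = -9; d F_2 = (0) du + (0) dv
  For the z component: f_3(F) = 1; d F_3 = (0) du + (-4*v) dv
Combining and collecting du, dv coefficients:
  coeff of du: 27*v
  coeff of dv: 27*u - 4*v
F^* omega = (27*v) du + (27*u - 4*v) dv.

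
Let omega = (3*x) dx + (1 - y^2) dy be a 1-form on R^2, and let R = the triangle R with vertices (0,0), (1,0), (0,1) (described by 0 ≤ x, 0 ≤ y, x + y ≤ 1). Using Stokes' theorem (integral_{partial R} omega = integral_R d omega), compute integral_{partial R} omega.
integral_(partial R) omega = 0

Stokes: integral_partial_R omega = integral_R d omega with d omega = (∂Q/∂x - ∂P/∂y) dx ∧ dy.
  ∂Q/∂x = 0
  ∂P/∂y = 0
  integrand = ∂Q/∂x - ∂P/∂y = 0.
Integrating over R: integral_0^1 integral_0^{1-x} (0) dy dx = 0.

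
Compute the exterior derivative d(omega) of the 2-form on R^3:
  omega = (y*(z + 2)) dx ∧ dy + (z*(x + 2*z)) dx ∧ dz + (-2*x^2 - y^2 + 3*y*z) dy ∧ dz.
d(omega) = (-4*x + y) dx ∧ dy ∧ dz

For a 2-form omega = sum_{i<j} g_{ij} dx_i ∧ dx_j, the exterior derivative is
  d(omega) = sum_{i<j} d(g_{ij}) ∧ dx_i ∧ dx_j = sum_{i<j, k} (∂g_{ij}/∂x_k) dx_k ∧ dx_i ∧ dx_j.
Expand each term, using dx_k ∧ dx_i ∧ dx_j = sgn(permutation) dx_{(a)} ∧ dx_{(b)} ∧ dx_{(c)} with (a < b < c) sorted:
  d(y*(z + 2)) includes (∂/∂z)(y*(z + 2)) dz = (y) dz, which multiplied by dx ∧ dy gives (y) dx ∧ dy ∧ dz
  d(-2*x^2 - y^2 + 3*y*z) includes (∂/∂x)(-2*x^2 - y^2 + 3*y*z) dx = (-4*x) dx, which multiplied by dy ∧ dz gives (-4*x) dx ∧ dy ∧ dz
Collecting like 3-forms: d(omega) = (-4*x + y) dx ∧ dy ∧ dz.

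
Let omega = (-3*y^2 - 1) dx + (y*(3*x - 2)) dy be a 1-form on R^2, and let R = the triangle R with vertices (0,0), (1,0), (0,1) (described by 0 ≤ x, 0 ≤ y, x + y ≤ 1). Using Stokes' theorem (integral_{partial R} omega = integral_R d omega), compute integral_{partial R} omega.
integral_(partial R) omega = 3/2

Stokes: integral_partial_R omega = integral_R d omega with d omega = (∂Q/∂x - ∂P/∂y) dx ∧ dy.
  ∂Q/∂x = 3*y
  ∂P/∂y = -6*y
  integrand = ∂Q/∂x - ∂P/∂y = 9*y.
Integrating over R: integral_0^1 integral_0^{1-x} (9*y) dy dx = 3/2.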